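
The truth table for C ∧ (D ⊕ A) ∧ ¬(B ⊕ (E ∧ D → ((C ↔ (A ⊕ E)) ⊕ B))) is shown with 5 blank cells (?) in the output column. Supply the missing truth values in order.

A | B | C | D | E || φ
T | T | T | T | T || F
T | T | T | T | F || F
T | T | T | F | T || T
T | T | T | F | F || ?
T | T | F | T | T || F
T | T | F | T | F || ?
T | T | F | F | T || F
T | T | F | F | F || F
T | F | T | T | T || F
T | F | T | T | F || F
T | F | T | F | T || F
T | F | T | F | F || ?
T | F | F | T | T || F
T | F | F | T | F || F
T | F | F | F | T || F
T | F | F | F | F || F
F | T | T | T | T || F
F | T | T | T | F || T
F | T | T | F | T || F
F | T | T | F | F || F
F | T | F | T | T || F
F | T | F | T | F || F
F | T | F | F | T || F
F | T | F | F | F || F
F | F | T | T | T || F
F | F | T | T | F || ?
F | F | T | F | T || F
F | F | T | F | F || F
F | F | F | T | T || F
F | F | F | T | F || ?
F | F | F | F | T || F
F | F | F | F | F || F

Row A=T, B=T, C=T, D=F, E=F: (C ∧ (D ⊕ A)) = T, ¬(B ⊕ (E ∧ D → ((C ↔ (A ⊕ E)) ⊕ B))) = T, so the formula = T.
Row A=T, B=T, C=F, D=T, E=F: (C ∧ (D ⊕ A)) = F, ¬(B ⊕ (E ∧ D → ((C ↔ (A ⊕ E)) ⊕ B))) = T, so the formula = F.
Row A=T, B=F, C=T, D=F, E=F: (C ∧ (D ⊕ A)) = T, ¬(B ⊕ (E ∧ D → ((C ↔ (A ⊕ E)) ⊕ B))) = F, so the formula = F.
Row A=F, B=F, C=T, D=T, E=F: (C ∧ (D ⊕ A)) = T, ¬(B ⊕ (E ∧ D → ((C ↔ (A ⊕ E)) ⊕ B))) = F, so the formula = F.
Row A=F, B=F, C=F, D=T, E=F: (C ∧ (D ⊕ A)) = F, ¬(B ⊕ (E ∧ D → ((C ↔ (A ⊕ E)) ⊕ B))) = F, so the formula = F.

T, F, F, F, F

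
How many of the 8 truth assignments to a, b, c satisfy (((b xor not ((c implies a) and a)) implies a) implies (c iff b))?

5

a  b  c  |  (c implies a)  ((c implies a) and a)  not ((c implies a) and a)  (c iff b)  φ
F  F  F  |        T                  F                        T                  T      T
F  F  T  |        F                  F                        T                  F      T
F  T  F  |        T                  F                        T                  F      F
F  T  T  |        F                  F                        T                  T      T
T  F  F  |        T                  T                        F                  T      T
T  F  T  |        T                  T                        F                  F      F
T  T  F  |        T                  T                        F                  F      F
T  T  T  |        T                  T                        F                  T      T
The formula is true on 5 of the 8 rows.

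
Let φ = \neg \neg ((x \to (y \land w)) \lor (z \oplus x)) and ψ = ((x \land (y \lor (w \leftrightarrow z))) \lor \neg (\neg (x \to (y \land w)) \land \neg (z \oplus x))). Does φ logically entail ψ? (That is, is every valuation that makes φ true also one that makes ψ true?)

yes

x | y | z | w || φ | ψ
T | T | T | T || T | T
T | T | T | F || F | T
T | T | F | T || T | T
T | T | F | F || T | T
T | F | T | T || F | T
T | F | T | F || F | F
T | F | F | T || T | T
T | F | F | F || T | T
F | T | T | T || T | T
F | T | T | F || T | T
F | T | F | T || T | T
F | T | F | F || T | T
F | F | T | T || T | T
F | F | T | F || T | T
F | F | F | T || T | T
F | F | F | F || T | T
In every row where φ is true, ψ is also true, so φ ⊨ ψ.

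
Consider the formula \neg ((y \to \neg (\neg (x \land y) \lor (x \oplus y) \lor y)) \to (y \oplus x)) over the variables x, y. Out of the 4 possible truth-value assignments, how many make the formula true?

x | y | φ
- | - | -
F | F | T
F | T | F
T | F | F
T | T | F
The formula is true on 1 of the 4 rows.

1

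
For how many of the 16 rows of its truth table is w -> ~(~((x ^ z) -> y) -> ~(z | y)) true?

x | y | z | w || φ
F | F | F | F || T
F | F | F | T || F
F | F | T | F || T
F | F | T | T || T
F | T | F | F || T
F | T | F | T || F
F | T | T | F || T
F | T | T | T || F
T | F | F | F || T
T | F | F | T || F
T | F | T | F || T
T | F | T | T || F
T | T | F | F || T
T | T | F | T || F
T | T | T | F || T
T | T | T | T || F
The formula is true on 9 of the 16 rows.

9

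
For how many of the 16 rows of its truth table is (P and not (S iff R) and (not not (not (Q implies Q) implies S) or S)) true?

P | Q | R | S || (S iff R) | not (S iff R) | (Q implies Q) | not (Q implies Q) | φ
0 | 0 | 0 | 0 ||     1     |       0       |       1       |         0         | 0
0 | 0 | 0 | 1 ||     0     |       1       |       1       |         0         | 0
0 | 0 | 1 | 0 ||     0     |       1       |       1       |         0         | 0
0 | 0 | 1 | 1 ||     1     |       0       |       1       |         0         | 0
0 | 1 | 0 | 0 ||     1     |       0       |       1       |         0         | 0
0 | 1 | 0 | 1 ||     0     |       1       |       1       |         0         | 0
0 | 1 | 1 | 0 ||     0     |       1       |       1       |         0         | 0
0 | 1 | 1 | 1 ||     1     |       0       |       1       |         0         | 0
1 | 0 | 0 | 0 ||     1     |       0       |       1       |         0         | 0
1 | 0 | 0 | 1 ||     0     |       1       |       1       |         0         | 1
1 | 0 | 1 | 0 ||     0     |       1       |       1       |         0         | 1
1 | 0 | 1 | 1 ||     1     |       0       |       1       |         0         | 0
1 | 1 | 0 | 0 ||     1     |       0       |       1       |         0         | 0
1 | 1 | 0 | 1 ||     0     |       1       |       1       |         0         | 1
1 | 1 | 1 | 0 ||     0     |       1       |       1       |         0         | 1
1 | 1 | 1 | 1 ||     1     |       0       |       1       |         0         | 0
The formula is true on 4 of the 16 rows.

4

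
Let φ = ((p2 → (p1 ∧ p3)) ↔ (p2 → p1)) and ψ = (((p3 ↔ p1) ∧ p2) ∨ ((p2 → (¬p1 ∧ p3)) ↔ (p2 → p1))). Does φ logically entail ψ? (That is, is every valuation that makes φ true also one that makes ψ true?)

no

p1  p2  p3  |  φ  ψ
T   T   T   |  T  T
T   T   F   |  F  F
T   F   T   |  T  T
T   F   F   |  T  T
F   T   T   |  T  F
F   T   F   |  T  T
F   F   T   |  T  T
F   F   F   |  T  T
At p1=F, p2=T, p3=T we have φ true but ψ false, so φ does not entail ψ.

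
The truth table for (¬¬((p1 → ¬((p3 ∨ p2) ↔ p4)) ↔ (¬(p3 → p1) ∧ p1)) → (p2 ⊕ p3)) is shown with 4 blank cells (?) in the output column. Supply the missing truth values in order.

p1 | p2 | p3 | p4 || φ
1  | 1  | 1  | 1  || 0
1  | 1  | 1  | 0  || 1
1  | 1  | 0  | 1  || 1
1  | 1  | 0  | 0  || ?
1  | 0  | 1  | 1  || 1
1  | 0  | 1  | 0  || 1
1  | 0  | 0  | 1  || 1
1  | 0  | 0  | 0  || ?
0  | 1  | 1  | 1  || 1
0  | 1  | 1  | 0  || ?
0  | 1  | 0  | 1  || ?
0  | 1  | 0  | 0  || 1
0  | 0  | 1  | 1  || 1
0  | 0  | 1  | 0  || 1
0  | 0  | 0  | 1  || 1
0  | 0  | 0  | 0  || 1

1, 0, 1, 1

Row p1=1, p2=1, p3=0, p4=0: ¬¬((p1 → ¬((p3 ∨ p2) ↔ p4)) ↔ (¬(p3 → p1) ∧ p1)) = 0, (p2 ⊕ p3) = 1, so the formula = 1.
Row p1=1, p2=0, p3=0, p4=0: ¬¬((p1 → ¬((p3 ∨ p2) ↔ p4)) ↔ (¬(p3 → p1) ∧ p1)) = 1, (p2 ⊕ p3) = 0, so the formula = 0.
Row p1=0, p2=1, p3=1, p4=0: ¬¬((p1 → ¬((p3 ∨ p2) ↔ p4)) ↔ (¬(p3 → p1) ∧ p1)) = 0, (p2 ⊕ p3) = 0, so the formula = 1.
Row p1=0, p2=1, p3=0, p4=1: ¬¬((p1 → ¬((p3 ∨ p2) ↔ p4)) ↔ (¬(p3 → p1) ∧ p1)) = 0, (p2 ⊕ p3) = 1, so the formula = 1.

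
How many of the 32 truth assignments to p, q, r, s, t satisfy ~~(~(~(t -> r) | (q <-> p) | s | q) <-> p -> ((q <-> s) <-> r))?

9

p | q | r | s | t || φ
F | F | F | F | F || F
F | F | F | F | T || F
F | F | F | T | F || F
F | F | F | T | T || F
F | F | T | F | F || F
F | F | T | F | T || F
F | F | T | T | F || F
F | F | T | T | T || F
F | T | F | F | F || F
F | T | F | F | T || F
F | T | F | T | F || F
F | T | F | T | T || F
F | T | T | F | F || F
F | T | T | F | T || F
F | T | T | T | F || F
F | T | T | T | T || F
T | F | F | F | F || F
T | F | F | F | T || T
T | F | F | T | F || F
T | F | F | T | T || F
T | F | T | F | F || T
T | F | T | F | T || T
T | F | T | T | F || T
T | F | T | T | T || T
T | T | F | F | F || F
T | T | F | F | T || F
T | T | F | T | F || T
T | T | F | T | T || T
T | T | T | F | F || T
T | T | T | F | T || T
T | T | T | T | F || F
T | T | T | T | T || F
The formula is true on 9 of the 32 rows.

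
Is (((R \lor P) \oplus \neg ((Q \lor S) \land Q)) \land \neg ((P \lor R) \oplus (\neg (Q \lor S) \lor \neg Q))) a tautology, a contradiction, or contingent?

P | Q | R | S | (R \lor P) | (Q \lor S) | ((Q \lor S) \land Q) | \neg ((Q \lor S) \land Q) | (P \lor R) | \neg (Q \lor S) | \neg Q | φ
- | - | - | - | ---------- | ---------- | -------------------- | ------------------------- | ---------- | --------------- | ------ | -
F | F | F | F |     F      |     F      |          F           |             T             |     F      |        T        |   T    | F
F | F | F | T |     F      |     T      |          F           |             T             |     F      |        F        |   T    | F
F | F | T | F |     T      |     F      |          F           |             T             |     T      |        T        |   T    | F
F | F | T | T |     T      |     T      |          F           |             T             |     T      |        F        |   T    | F
F | T | F | F |     F      |     T      |          T           |             F             |     F      |        F        |   F    | F
F | T | F | T |     F      |     T      |          T           |             F             |     F      |        F        |   F    | F
F | T | T | F |     T      |     T      |          T           |             F             |     T      |        F        |   F    | F
F | T | T | T |     T      |     T      |          T           |             F             |     T      |        F        |   F    | F
T | F | F | F |     T      |     F      |          F           |             T             |     T      |        T        |   T    | F
T | F | F | T |     T      |     T      |          F           |             T             |     T      |        F        |   T    | F
T | F | T | F |     T      |     F      |          F           |             T             |     T      |        T        |   T    | F
T | F | T | T |     T      |     T      |          F           |             T             |     T      |        F        |   T    | F
T | T | F | F |     T      |     T      |          T           |             F             |     T      |        F        |   F    | F
T | T | F | T |     T      |     T      |          T           |             F             |     T      |        F        |   F    | F
T | T | T | F |     T      |     T      |          T           |             F             |     T      |        F        |   F    | F
T | T | T | T |     T      |     T      |          T           |             F             |     T      |        F        |   F    | F
Every row is F, so the formula is a contradiction.

contradiction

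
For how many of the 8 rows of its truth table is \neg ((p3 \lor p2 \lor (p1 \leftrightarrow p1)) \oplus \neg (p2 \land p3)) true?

6

  p1     p2     p3   |  (p1 \leftrightarrow p1)  (p2 \land p3)  \neg (p2 \land p3)    φ  
 True   True   True  |            True                True            False         False
 True   True  False  |            True               False             True          True
 True  False   True  |            True               False             True          True
 True  False  False  |            True               False             True          True
False   True   True  |            True                True            False         False
False   True  False  |            True               False             True          True
False  False   True  |            True               False             True          True
False  False  False  |            True               False             True          True
The formula is true on 6 of the 8 rows.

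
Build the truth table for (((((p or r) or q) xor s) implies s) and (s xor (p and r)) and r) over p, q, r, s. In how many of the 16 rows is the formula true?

2

p | q | r | s || (p or r) | ((p or r) or q) | (((p or r) or q) xor s) | (p and r) | (s xor (p and r)) | φ
T | T | T | T ||    T     |        T        |            F            |     T     |         F         | F
T | T | T | F ||    T     |        T        |            T            |     T     |         T         | F
T | T | F | T ||    T     |        T        |            F            |     F     |         T         | F
T | T | F | F ||    T     |        T        |            T            |     F     |         F         | F
T | F | T | T ||    T     |        T        |            F            |     T     |         F         | F
T | F | T | F ||    T     |        T        |            T            |     T     |         T         | F
T | F | F | T ||    T     |        T        |            F            |     F     |         T         | F
T | F | F | F ||    T     |        T        |            T            |     F     |         F         | F
F | T | T | T ||    T     |        T        |            F            |     F     |         T         | T
F | T | T | F ||    T     |        T        |            T            |     F     |         F         | F
F | T | F | T ||    F     |        T        |            F            |     F     |         T         | F
F | T | F | F ||    F     |        T        |            T            |     F     |         F         | F
F | F | T | T ||    T     |        T        |            F            |     F     |         T         | T
F | F | T | F ||    T     |        T        |            T            |     F     |         F         | F
F | F | F | T ||    F     |        F        |            T            |     F     |         T         | F
F | F | F | F ||    F     |        F        |            F            |     F     |         F         | F
The formula is true on 2 of the 16 rows.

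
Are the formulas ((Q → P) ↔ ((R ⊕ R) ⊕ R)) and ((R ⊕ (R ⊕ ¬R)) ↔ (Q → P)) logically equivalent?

  P   |   Q   |   R   ||   φ   |   ψ  
False | False | False || False |  True
False | False |  True ||  True | False
False |  True | False ||  True | False
False |  True |  True || False |  True
 True | False | False || False |  True
 True | False |  True ||  True | False
 True |  True | False || False |  True
 True |  True |  True ||  True | False
The columns differ at P=False, Q=False, R=False (φ=False, ψ=True), so they are not equivalent.

not equivalent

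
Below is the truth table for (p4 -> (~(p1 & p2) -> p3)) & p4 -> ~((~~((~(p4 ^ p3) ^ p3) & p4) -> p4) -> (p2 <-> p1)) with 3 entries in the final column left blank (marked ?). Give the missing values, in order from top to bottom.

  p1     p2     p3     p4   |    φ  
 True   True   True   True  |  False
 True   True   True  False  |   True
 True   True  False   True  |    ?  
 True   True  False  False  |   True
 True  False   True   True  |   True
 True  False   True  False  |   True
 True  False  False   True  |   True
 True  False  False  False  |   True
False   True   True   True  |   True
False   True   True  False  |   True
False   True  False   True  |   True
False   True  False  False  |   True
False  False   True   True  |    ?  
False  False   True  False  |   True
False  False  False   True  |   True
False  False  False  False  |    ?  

False, False, True

Row p1=True, p2=True, p3=False, p4=True: ((p4 -> (~(p1 & p2) -> p3)) & p4) = True, ~((~~((~(p4 ^ p3) ^ p3) & p4) -> p4) -> (p2 <-> p1)) = False, so the formula = False.
Row p1=False, p2=False, p3=True, p4=True: ((p4 -> (~(p1 & p2) -> p3)) & p4) = True, ~((~~((~(p4 ^ p3) ^ p3) & p4) -> p4) -> (p2 <-> p1)) = False, so the formula = False.
Row p1=False, p2=False, p3=False, p4=False: ((p4 -> (~(p1 & p2) -> p3)) & p4) = False, ~((~~((~(p4 ^ p3) ^ p3) & p4) -> p4) -> (p2 <-> p1)) = False, so the formula = True.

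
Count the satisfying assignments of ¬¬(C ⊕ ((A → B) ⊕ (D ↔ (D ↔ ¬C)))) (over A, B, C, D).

4

A  B  C  D  |  (A → B)  ¬C  (D ↔ ¬C)  (D ↔ (D ↔ ¬C))  ((A → B) ⊕ (D ↔ (D ↔ ¬C)))  φ
F  F  F  F  |     T     T      F            T                     F               F
F  F  F  T  |     T     T      T            T                     F               F
F  F  T  F  |     T     F      T            F                     T               F
F  F  T  T  |     T     F      F            F                     T               F
F  T  F  F  |     T     T      F            T                     F               F
F  T  F  T  |     T     T      T            T                     F               F
F  T  T  F  |     T     F      T            F                     T               F
F  T  T  T  |     T     F      F            F                     T               F
T  F  F  F  |     F     T      F            T                     T               T
T  F  F  T  |     F     T      T            T                     T               T
T  F  T  F  |     F     F      T            F                     F               T
T  F  T  T  |     F     F      F            F                     F               T
T  T  F  F  |     T     T      F            T                     F               F
T  T  F  T  |     T     T      T            T                     F               F
T  T  T  F  |     T     F      T            F                     T               F
T  T  T  T  |     T     F      F            F                     T               F
The formula is true on 4 of the 16 rows.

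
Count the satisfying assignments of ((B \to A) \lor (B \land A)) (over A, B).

3

A | B | ((B \to A) \lor (B \land A))
- | - | ----------------------------
0 | 0 |              1              
0 | 1 |              0              
1 | 0 |              1              
1 | 1 |              1              
The formula is true on 3 of the 4 rows.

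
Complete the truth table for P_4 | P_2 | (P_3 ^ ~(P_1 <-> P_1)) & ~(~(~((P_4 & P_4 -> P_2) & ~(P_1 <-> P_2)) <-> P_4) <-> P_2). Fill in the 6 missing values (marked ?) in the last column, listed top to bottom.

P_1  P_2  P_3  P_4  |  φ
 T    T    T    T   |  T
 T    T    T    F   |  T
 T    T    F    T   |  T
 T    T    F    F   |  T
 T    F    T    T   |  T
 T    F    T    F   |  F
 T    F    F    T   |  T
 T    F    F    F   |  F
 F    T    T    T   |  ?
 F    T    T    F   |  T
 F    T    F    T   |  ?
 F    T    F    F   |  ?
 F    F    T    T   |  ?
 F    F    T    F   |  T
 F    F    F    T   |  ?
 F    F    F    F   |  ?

Row P_1=F, P_2=T, P_3=T, P_4=T: ((P_3 ^ ~(P_1 <-> P_1)) & ~(~(~((P_4 & P_4 -> P_2) & ~(P_1 <-> P_2)) <-> P_4) <-> P_2)) = F, so the formula = T.
Row P_1=F, P_2=T, P_3=F, P_4=T: ((P_3 ^ ~(P_1 <-> P_1)) & ~(~(~((P_4 & P_4 -> P_2) & ~(P_1 <-> P_2)) <-> P_4) <-> P_2)) = F, so the formula = T.
Row P_1=F, P_2=T, P_3=F, P_4=F: ((P_3 ^ ~(P_1 <-> P_1)) & ~(~(~((P_4 & P_4 -> P_2) & ~(P_1 <-> P_2)) <-> P_4) <-> P_2)) = F, so the formula = T.
Row P_1=F, P_2=F, P_3=T, P_4=T: ((P_3 ^ ~(P_1 <-> P_1)) & ~(~(~((P_4 & P_4 -> P_2) & ~(P_1 <-> P_2)) <-> P_4) <-> P_2)) = F, so the formula = T.
Row P_1=F, P_2=F, P_3=F, P_4=T: ((P_3 ^ ~(P_1 <-> P_1)) & ~(~(~((P_4 & P_4 -> P_2) & ~(P_1 <-> P_2)) <-> P_4) <-> P_2)) = F, so the formula = T.
Row P_1=F, P_2=F, P_3=F, P_4=F: ((P_3 ^ ~(P_1 <-> P_1)) & ~(~(~((P_4 & P_4 -> P_2) & ~(P_1 <-> P_2)) <-> P_4) <-> P_2)) = F, so the formula = F.

T, T, T, T, T, F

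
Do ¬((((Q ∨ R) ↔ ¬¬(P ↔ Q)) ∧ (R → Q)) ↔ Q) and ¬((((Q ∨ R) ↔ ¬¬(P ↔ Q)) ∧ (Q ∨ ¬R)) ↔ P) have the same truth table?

  P   |   Q   |   R   ||   φ   |   ψ  
 True |  True |  True || False | False
 True |  True | False || False | False
 True | False |  True || False |  True
 True | False | False ||  True | False
False |  True |  True ||  True | False
False |  True | False ||  True | False
False | False |  True || False | False
False | False | False || False | False
The columns differ at P=True, Q=False, R=True (φ=False, ψ=True), so they are not equivalent.

not equivalent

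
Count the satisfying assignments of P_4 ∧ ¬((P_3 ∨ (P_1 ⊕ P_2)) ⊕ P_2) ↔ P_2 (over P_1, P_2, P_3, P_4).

10

P_1  P_2  P_3  P_4  |  (P_1 ⊕ P_2)  (P_3 ∨ (P_1 ⊕ P_2))  ((P_3 ∨ (P_1 ⊕ P_2)) ⊕ P_2)  ¬((P_3 ∨ (P_1 ⊕ P_2)) ⊕ P_2)  φ
 T    T    T    T   |       F                T                        F                            T                T
 T    T    T    F   |       F                T                        F                            T                F
 T    T    F    T   |       F                F                        T                            F                F
 T    T    F    F   |       F                F                        T                            F                F
 T    F    T    T   |       T                T                        T                            F                T
 T    F    T    F   |       T                T                        T                            F                T
 T    F    F    T   |       T                T                        T                            F                T
 T    F    F    F   |       T                T                        T                            F                T
 F    T    T    T   |       T                T                        F                            T                T
 F    T    T    F   |       T                T                        F                            T                F
 F    T    F    T   |       T                T                        F                            T                T
 F    T    F    F   |       T                T                        F                            T                F
 F    F    T    T   |       F                T                        T                            F                T
 F    F    T    F   |       F                T                        T                            F                T
 F    F    F    T   |       F                F                        F                            T                F
 F    F    F    F   |       F                F                        F                            T                T
The formula is true on 10 of the 16 rows.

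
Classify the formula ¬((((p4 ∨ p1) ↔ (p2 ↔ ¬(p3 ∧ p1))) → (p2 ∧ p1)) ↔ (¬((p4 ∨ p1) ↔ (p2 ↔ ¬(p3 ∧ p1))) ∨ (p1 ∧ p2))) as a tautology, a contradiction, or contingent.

p1  p2  p3  p4  |  φ
T   T   T   T   |  F
T   T   T   F   |  F
T   T   F   T   |  F
T   T   F   F   |  F
T   F   T   T   |  F
T   F   T   F   |  F
T   F   F   T   |  F
T   F   F   F   |  F
F   T   T   T   |  F
F   T   T   F   |  F
F   T   F   T   |  F
F   T   F   F   |  F
F   F   T   T   |  F
F   F   T   F   |  F
F   F   F   T   |  F
F   F   F   F   |  F
Every row is F, so the formula is a contradiction.

contradiction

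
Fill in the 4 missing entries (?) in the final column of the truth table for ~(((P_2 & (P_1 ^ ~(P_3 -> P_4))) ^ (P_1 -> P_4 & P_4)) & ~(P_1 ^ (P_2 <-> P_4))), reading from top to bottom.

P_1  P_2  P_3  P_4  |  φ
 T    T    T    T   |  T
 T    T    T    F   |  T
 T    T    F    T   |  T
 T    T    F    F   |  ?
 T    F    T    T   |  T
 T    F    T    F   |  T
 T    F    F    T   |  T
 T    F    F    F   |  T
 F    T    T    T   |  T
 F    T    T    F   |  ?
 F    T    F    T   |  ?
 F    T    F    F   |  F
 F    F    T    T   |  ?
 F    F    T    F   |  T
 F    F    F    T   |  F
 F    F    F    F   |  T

Row P_1=T, P_2=T, P_3=F, P_4=F: ((P_2 & (P_1 ^ ~(P_3 -> P_4))) ^ (P_1 -> P_4 & P_4)) = T, ~(P_1 ^ (P_2 <-> P_4)) = F, (((P_2 & (P_1 ^ ~(P_3 -> P_4))) ^ (P_1 -> P_4 & P_4)) & ~(P_1 ^ (P_2 <-> P_4))) = F, so the formula = T.
Row P_1=F, P_2=T, P_3=T, P_4=F: ((P_2 & (P_1 ^ ~(P_3 -> P_4))) ^ (P_1 -> P_4 & P_4)) = F, ~(P_1 ^ (P_2 <-> P_4)) = T, (((P_2 & (P_1 ^ ~(P_3 -> P_4))) ^ (P_1 -> P_4 & P_4)) & ~(P_1 ^ (P_2 <-> P_4))) = F, so the formula = T.
Row P_1=F, P_2=T, P_3=F, P_4=T: ((P_2 & (P_1 ^ ~(P_3 -> P_4))) ^ (P_1 -> P_4 & P_4)) = T, ~(P_1 ^ (P_2 <-> P_4)) = F, (((P_2 & (P_1 ^ ~(P_3 -> P_4))) ^ (P_1 -> P_4 & P_4)) & ~(P_1 ^ (P_2 <-> P_4))) = F, so the formula = T.
Row P_1=F, P_2=F, P_3=T, P_4=T: ((P_2 & (P_1 ^ ~(P_3 -> P_4))) ^ (P_1 -> P_4 & P_4)) = T, ~(P_1 ^ (P_2 <-> P_4)) = T, (((P_2 & (P_1 ^ ~(P_3 -> P_4))) ^ (P_1 -> P_4 & P_4)) & ~(P_1 ^ (P_2 <-> P_4))) = T, so the formula = F.

T, T, T, F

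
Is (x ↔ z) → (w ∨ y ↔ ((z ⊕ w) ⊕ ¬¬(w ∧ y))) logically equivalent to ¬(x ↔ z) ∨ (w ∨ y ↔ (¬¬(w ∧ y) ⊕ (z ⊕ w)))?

equivalent

x  y  z  w  |  φ  ψ
T  T  T  T  |  T  T
T  T  T  F  |  T  T
T  T  F  T  |  T  T
T  T  F  F  |  T  T
T  F  T  T  |  F  F
T  F  T  F  |  F  F
T  F  F  T  |  T  T
T  F  F  F  |  T  T
F  T  T  T  |  T  T
F  T  T  F  |  T  T
F  T  F  T  |  F  F
F  T  F  F  |  F  F
F  F  T  T  |  T  T
F  F  T  F  |  T  T
F  F  F  T  |  T  T
F  F  F  F  |  T  T
The columns for φ and ψ agree on every row, so they are logically equivalent.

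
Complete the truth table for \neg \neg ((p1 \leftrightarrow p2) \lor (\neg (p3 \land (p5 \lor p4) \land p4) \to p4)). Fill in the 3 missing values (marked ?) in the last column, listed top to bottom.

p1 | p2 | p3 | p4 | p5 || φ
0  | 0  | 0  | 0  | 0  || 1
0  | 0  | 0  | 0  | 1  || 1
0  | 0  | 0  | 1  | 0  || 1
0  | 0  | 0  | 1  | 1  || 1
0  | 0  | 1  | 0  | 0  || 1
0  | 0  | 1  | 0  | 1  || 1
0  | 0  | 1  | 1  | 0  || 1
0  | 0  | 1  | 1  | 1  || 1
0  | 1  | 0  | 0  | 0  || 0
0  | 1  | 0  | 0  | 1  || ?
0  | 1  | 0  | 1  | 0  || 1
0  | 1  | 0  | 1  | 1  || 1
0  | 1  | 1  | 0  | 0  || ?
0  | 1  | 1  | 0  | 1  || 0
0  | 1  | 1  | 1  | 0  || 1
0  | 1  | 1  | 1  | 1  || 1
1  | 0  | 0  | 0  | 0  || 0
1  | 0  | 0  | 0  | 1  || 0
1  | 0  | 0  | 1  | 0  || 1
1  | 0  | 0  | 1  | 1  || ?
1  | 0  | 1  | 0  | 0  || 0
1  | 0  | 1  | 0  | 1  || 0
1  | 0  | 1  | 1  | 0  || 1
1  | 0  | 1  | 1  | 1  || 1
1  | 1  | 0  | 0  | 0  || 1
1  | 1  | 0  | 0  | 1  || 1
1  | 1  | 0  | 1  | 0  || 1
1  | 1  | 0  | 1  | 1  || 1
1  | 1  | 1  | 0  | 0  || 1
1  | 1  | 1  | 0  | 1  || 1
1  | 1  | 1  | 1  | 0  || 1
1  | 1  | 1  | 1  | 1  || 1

Row p1=0, p2=1, p3=0, p4=0, p5=1: ((p1 \leftrightarrow p2) \lor (\neg (p3 \land (p5 \lor p4) \land p4) \to p4)) = 0, \neg ((p1 \leftrightarrow p2) \lor (\neg (p3 \land (p5 \lor p4) \land p4) \to p4)) = 1, so the formula = 0.
Row p1=0, p2=1, p3=1, p4=0, p5=0: ((p1 \leftrightarrow p2) \lor (\neg (p3 \land (p5 \lor p4) \land p4) \to p4)) = 0, \neg ((p1 \leftrightarrow p2) \lor (\neg (p3 \land (p5 \lor p4) \land p4) \to p4)) = 1, so the formula = 0.
Row p1=1, p2=0, p3=0, p4=1, p5=1: ((p1 \leftrightarrow p2) \lor (\neg (p3 \land (p5 \lor p4) \land p4) \to p4)) = 1, \neg ((p1 \leftrightarrow p2) \lor (\neg (p3 \land (p5 \lor p4) \land p4) \to p4)) = 0, so the formula = 1.

0, 0, 1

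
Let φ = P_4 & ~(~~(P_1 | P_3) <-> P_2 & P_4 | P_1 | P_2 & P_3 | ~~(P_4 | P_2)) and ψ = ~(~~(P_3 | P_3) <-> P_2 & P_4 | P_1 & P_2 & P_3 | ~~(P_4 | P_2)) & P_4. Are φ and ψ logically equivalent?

P_1  P_2  P_3  P_4  |  φ  ψ
 1    1    1    1   |  0  0
 1    1    1    0   |  0  0
 1    1    0    1   |  0  1
 1    1    0    0   |  0  0
 1    0    1    1   |  0  0
 1    0    1    0   |  0  0
 1    0    0    1   |  0  1
 1    0    0    0   |  0  0
 0    1    1    1   |  0  0
 0    1    1    0   |  0  0
 0    1    0    1   |  1  1
 0    1    0    0   |  0  0
 0    0    1    1   |  0  0
 0    0    1    0   |  0  0
 0    0    0    1   |  1  1
 0    0    0    0   |  0  0
The columns differ at P_1=1, P_2=1, P_3=0, P_4=1 (φ=0, ψ=1), so they are not equivalent.

not equivalent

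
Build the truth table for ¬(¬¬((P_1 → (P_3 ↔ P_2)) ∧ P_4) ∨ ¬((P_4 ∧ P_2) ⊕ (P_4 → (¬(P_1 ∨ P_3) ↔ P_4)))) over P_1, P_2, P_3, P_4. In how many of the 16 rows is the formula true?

P_1 | P_2 | P_3 | P_4 || (P_3 ↔ P_2) | (P_1 → (P_3 ↔ P_2)) | ((P_1 → (P_3 ↔ P_2)) ∧ P_4) | ¬((P_1 → (P_3 ↔ P_2)) ∧ P_4) | (P_4 ∧ P_2) | (P_1 ∨ P_3) | ¬(P_1 ∨ P_3) | (¬(P_1 ∨ P_3) ↔ P_4) | (P_4 → (¬(P_1 ∨ P_3) ↔ P_4)) | φ
 F  |  F  |  F  |  F  ||      T      |          T          |              F              |              T               |      F      |      F      |      T       |          F           |              T               | T
 F  |  F  |  F  |  T  ||      T      |          T          |              T              |              F               |      F      |      F      |      T       |          T           |              T               | F
 F  |  F  |  T  |  F  ||      F      |          T          |              F              |              T               |      F      |      T      |      F       |          T           |              T               | T
 F  |  F  |  T  |  T  ||      F      |          T          |              T              |              F               |      F      |      T      |      F       |          F           |              F               | F
 F  |  T  |  F  |  F  ||      F      |          T          |              F              |              T               |      F      |      F      |      T       |          F           |              T               | T
 F  |  T  |  F  |  T  ||      F      |          T          |              T              |              F               |      T      |      F      |      T       |          T           |              T               | F
 F  |  T  |  T  |  F  ||      T      |          T          |              F              |              T               |      F      |      T      |      F       |          T           |              T               | T
 F  |  T  |  T  |  T  ||      T      |          T          |              T              |              F               |      T      |      T      |      F       |          F           |              F               | F
 T  |  F  |  F  |  F  ||      T      |          T          |              F              |              T               |      F      |      T      |      F       |          T           |              T               | T
 T  |  F  |  F  |  T  ||      T      |          T          |              T              |              F               |      F      |      T      |      F       |          F           |              F               | F
 T  |  F  |  T  |  F  ||      F      |          F          |              F              |              T               |      F      |      T      |      F       |          T           |              T               | T
 T  |  F  |  T  |  T  ||      F      |          F          |              F              |              T               |      F      |      T      |      F       |          F           |              F               | F
 T  |  T  |  F  |  F  ||      F      |          F          |              F              |              T               |      F      |      T      |      F       |          T           |              T               | T
 T  |  T  |  F  |  T  ||      F      |          F          |              F              |              T               |      T      |      T      |      F       |          F           |              F               | T
 T  |  T  |  T  |  F  ||      T      |          T          |              F              |              T               |      F      |      T      |      F       |          T           |              T               | T
 T  |  T  |  T  |  T  ||      T      |          T          |              T              |              F               |      T      |      T      |      F       |          F           |              F               | F
The formula is true on 9 of the 16 rows.

9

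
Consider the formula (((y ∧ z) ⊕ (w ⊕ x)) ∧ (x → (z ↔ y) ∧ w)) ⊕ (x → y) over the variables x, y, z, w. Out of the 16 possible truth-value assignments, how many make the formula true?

7

x | y | z | w || φ
T | T | T | T || F
T | T | T | F || T
T | T | F | T || T
T | T | F | F || T
T | F | T | T || F
T | F | T | F || F
T | F | F | T || F
T | F | F | F || F
F | T | T | T || T
F | T | T | F || F
F | T | F | T || F
F | T | F | F || T
F | F | T | T || F
F | F | T | F || T
F | F | F | T || F
F | F | F | F || T
The formula is true on 7 of the 16 rows.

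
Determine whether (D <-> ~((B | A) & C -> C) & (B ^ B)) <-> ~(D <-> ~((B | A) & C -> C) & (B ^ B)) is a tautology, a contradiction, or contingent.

contradiction

A  B  C  D     (B | A)  ((B | A) & C)  (((B | A) & C) -> C)  ~(((B | A) & C) -> C)  (B ^ B)  φ
T  T  T  T        T           T                 T                      F               F     F
T  T  T  F        T           T                 T                      F               F     F
T  T  F  T        T           F                 T                      F               F     F
T  T  F  F        T           F                 T                      F               F     F
T  F  T  T        T           T                 T                      F               F     F
T  F  T  F        T           T                 T                      F               F     F
T  F  F  T        T           F                 T                      F               F     F
T  F  F  F        T           F                 T                      F               F     F
F  T  T  T        T           T                 T                      F               F     F
F  T  T  F        T           T                 T                      F               F     F
F  T  F  T        T           F                 T                      F               F     F
F  T  F  F        T           F                 T                      F               F     F
F  F  T  T        F           F                 T                      F               F     F
F  F  T  F        F           F                 T                      F               F     F
F  F  F  T        F           F                 T                      F               F     F
F  F  F  F        F           F                 T                      F               F     F
Every row is F, so the formula is a contradiction.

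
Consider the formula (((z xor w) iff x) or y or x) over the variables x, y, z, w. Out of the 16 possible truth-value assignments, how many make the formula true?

x  y  z  w  |  (((z xor w) iff x) or y or x)
0  0  0  0  |                1              
0  0  0  1  |                0              
0  0  1  0  |                0              
0  0  1  1  |                1              
0  1  0  0  |                1              
0  1  0  1  |                1              
0  1  1  0  |                1              
0  1  1  1  |                1              
1  0  0  0  |                1              
1  0  0  1  |                1              
1  0  1  0  |                1              
1  0  1  1  |                1              
1  1  0  0  |                1              
1  1  0  1  |                1              
1  1  1  0  |                1              
1  1  1  1  |                1              
The formula is true on 14 of the 16 rows.

14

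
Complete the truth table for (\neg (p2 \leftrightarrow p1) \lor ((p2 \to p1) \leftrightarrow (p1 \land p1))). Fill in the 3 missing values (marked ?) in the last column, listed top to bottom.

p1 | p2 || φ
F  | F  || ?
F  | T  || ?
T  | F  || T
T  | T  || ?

F, T, T

Row p1=F, p2=F: \neg (p2 \leftrightarrow p1) = F, ((p2 \to p1) \leftrightarrow (p1 \land p1)) = F, so the formula = F.
Row p1=F, p2=T: \neg (p2 \leftrightarrow p1) = T, ((p2 \to p1) \leftrightarrow (p1 \land p1)) = T, so the formula = T.
Row p1=T, p2=T: \neg (p2 \leftrightarrow p1) = F, ((p2 \to p1) \leftrightarrow (p1 \land p1)) = T, so the formula = T.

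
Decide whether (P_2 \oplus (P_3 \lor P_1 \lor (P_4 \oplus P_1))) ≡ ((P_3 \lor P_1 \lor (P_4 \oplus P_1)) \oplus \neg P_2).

not equivalent

P_1  P_2  P_3  P_4  |  φ  ψ
 F    F    F    F   |  F  T
 F    F    F    T   |  T  F
 F    F    T    F   |  T  F
 F    F    T    T   |  T  F
 F    T    F    F   |  T  F
 F    T    F    T   |  F  T
 F    T    T    F   |  F  T
 F    T    T    T   |  F  T
 T    F    F    F   |  T  F
 T    F    F    T   |  T  F
 T    F    T    F   |  T  F
 T    F    T    T   |  T  F
 T    T    F    F   |  F  T
 T    T    F    T   |  F  T
 T    T    T    F   |  F  T
 T    T    T    T   |  F  T
The columns differ at P_1=F, P_2=F, P_3=F, P_4=F (φ=F, ψ=T), so they are not equivalent.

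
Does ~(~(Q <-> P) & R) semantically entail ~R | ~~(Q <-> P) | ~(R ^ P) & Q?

P | Q | R | φ | ψ
- | - | - | - | -
F | F | F | T | T
F | F | T | T | T
F | T | F | T | T
F | T | T | F | F
T | F | F | T | T
T | F | T | F | F
T | T | F | T | T
T | T | T | T | T
In every row where φ is true, ψ is also true, so φ ⊨ ψ.

yes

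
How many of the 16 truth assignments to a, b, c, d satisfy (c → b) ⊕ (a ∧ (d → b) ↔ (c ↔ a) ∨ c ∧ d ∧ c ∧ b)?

a | b | c | d || (c → b) | (d → b) | (a ∧ (d → b)) | (c ↔ a) | (c ∧ d ∧ c ∧ b) | ((c ↔ a) ∨ (c ∧ d ∧ c ∧ b)) | φ
T | T | T | T ||    T    |    T    |       T       |    T    |        T        |              T              | F
T | T | T | F ||    T    |    T    |       T       |    T    |        F        |              T              | F
T | T | F | T ||    T    |    T    |       T       |    F    |        F        |              F              | T
T | T | F | F ||    T    |    T    |       T       |    F    |        F        |              F              | T
T | F | T | T ||    F    |    F    |       F       |    T    |        F        |              T              | F
T | F | T | F ||    F    |    T    |       T       |    T    |        F        |              T              | T
T | F | F | T ||    T    |    F    |       F       |    F    |        F        |              F              | F
T | F | F | F ||    T    |    T    |       T       |    F    |        F        |              F              | T
F | T | T | T ||    T    |    T    |       F       |    F    |        T        |              T              | T
F | T | T | F ||    T    |    T    |       F       |    F    |        F        |              F              | F
F | T | F | T ||    T    |    T    |       F       |    T    |        F        |              T              | T
F | T | F | F ||    T    |    T    |       F       |    T    |        F        |              T              | T
F | F | T | T ||    F    |    F    |       F       |    F    |        F        |              F              | T
F | F | T | F ||    F    |    T    |       F       |    F    |        F        |              F              | T
F | F | F | T ||    T    |    F    |       F       |    T    |        F        |              T              | T
F | F | F | F ||    T    |    T    |       F       |    T    |        F        |              T              | T
The formula is true on 11 of the 16 rows.

11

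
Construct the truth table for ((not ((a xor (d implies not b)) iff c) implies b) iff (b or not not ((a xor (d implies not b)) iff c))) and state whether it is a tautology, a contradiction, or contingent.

tautology

a  b  c  d  |  not b  (d implies not b)  (a xor (d implies not b))  φ
0  0  0  0  |    1            1                      1              1
0  0  0  1  |    1            1                      1              1
0  0  1  0  |    1            1                      1              1
0  0  1  1  |    1            1                      1              1
0  1  0  0  |    0            1                      1              1
0  1  0  1  |    0            0                      0              1
0  1  1  0  |    0            1                      1              1
0  1  1  1  |    0            0                      0              1
1  0  0  0  |    1            1                      0              1
1  0  0  1  |    1            1                      0              1
1  0  1  0  |    1            1                      0              1
1  0  1  1  |    1            1                      0              1
1  1  0  0  |    0            1                      0              1
1  1  0  1  |    0            0                      1              1
1  1  1  0  |    0            1                      0              1
1  1  1  1  |    0            0                      1              1
Every row is 1, so the formula is a tautology.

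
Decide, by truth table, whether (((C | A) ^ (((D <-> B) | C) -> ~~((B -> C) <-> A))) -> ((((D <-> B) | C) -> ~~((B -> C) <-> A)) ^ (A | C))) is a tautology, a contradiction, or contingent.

tautology

A | B | C | D | φ
- | - | - | - | -
F | F | F | F | T
F | F | F | T | T
F | F | T | F | T
F | F | T | T | T
F | T | F | F | T
F | T | F | T | T
F | T | T | F | T
F | T | T | T | T
T | F | F | F | T
T | F | F | T | T
T | F | T | F | T
T | F | T | T | T
T | T | F | F | T
T | T | F | T | T
T | T | T | F | T
T | T | T | T | T
Every row is T, so the formula is a tautology.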